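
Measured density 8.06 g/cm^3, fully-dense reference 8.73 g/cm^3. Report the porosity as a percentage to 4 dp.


Porosity = (1-8.06/8.73)*100 = 7.6747 %


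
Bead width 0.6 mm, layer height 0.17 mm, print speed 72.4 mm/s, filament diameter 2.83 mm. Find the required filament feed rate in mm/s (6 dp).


Q = 0.6 * 0.17 * 72.4 = 7.3848 mm^3/s
A_fil = pi*(2.83/2)^2 = 6.29017535 mm^2
v_feed = 7.3848 / 6.29017535 = 1.174021 mm/s


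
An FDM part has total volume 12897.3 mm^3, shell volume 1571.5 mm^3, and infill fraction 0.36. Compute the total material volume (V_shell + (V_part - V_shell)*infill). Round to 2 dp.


V_infill = (12897.3 - 1571.5) * 0.36 = 4077.29
V_total = 1571.5 + 4077.29 = 5648.79 mm^3


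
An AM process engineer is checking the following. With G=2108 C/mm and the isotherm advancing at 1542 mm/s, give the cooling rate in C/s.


CR = 2108 * 1542 = 3250536 C/s


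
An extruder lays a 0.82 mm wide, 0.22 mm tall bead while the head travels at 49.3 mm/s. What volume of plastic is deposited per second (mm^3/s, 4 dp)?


Rate = 0.82 * 0.22 * 49.3 = 8.8937 mm^3/s


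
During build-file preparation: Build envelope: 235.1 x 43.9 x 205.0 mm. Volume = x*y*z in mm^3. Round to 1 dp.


V = 235.1 * 43.9 * 205.0 = 2115782.5 mm^3


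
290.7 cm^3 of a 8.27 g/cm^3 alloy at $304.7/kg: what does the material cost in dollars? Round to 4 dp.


Mass = 290.7*8.27/1000 = 2.404089 kg
Cost = 2.404089 * 304.7 = 732.5259 $


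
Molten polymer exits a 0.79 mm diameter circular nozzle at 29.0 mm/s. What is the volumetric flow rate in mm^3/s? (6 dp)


A = pi*(0.79/2)^2 = 0.49016699 mm^2
Q = 0.49016699 * 29.0 = 14.214843 mm^3/s


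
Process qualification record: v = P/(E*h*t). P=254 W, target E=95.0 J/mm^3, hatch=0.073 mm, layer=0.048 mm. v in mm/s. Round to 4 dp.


v = 254 / (95.0*0.073*0.048) = 763.0377 mm/s


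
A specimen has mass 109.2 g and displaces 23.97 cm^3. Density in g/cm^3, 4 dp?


rho = 109.2 / 23.97 = 4.5557 g/cm^3


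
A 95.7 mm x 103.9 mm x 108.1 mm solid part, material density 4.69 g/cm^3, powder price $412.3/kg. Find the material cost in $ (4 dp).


V = 95.7 * 103.9 * 108.1 = 1074863.163 mm^3 = 1074.863163 cm^3
Mass = 1074.863163 * 4.69 / 1000 = 5.04110823 kg
Cost = 5.04110823 * 412.3 = 2078.4489 $


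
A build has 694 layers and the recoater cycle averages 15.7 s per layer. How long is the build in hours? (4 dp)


t = 694 * 15.7 / 3600 = 3.0266 hrs


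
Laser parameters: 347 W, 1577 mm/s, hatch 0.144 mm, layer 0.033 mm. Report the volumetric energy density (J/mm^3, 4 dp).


E = 347 / (1577*0.144*0.033) = 46.3043 J/mm^3


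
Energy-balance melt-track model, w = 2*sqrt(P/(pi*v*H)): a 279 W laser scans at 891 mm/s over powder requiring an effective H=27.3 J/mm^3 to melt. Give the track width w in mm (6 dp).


w = 2*sqrt(279/(pi*891*27.3)) = 0.120847 mm


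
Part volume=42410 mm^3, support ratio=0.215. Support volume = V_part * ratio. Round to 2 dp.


V_support = 42410 * 0.215 = 9118.15 mm^3


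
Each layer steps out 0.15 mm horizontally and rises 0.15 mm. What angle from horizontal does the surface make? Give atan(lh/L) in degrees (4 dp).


angle = atan(0.15/0.15) = 45.0 degrees


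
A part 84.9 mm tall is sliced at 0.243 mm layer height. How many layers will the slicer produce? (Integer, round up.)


Layers = ceil(84.9/0.243) = 350


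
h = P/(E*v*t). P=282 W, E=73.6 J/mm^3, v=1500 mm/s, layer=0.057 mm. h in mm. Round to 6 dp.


h = 282 / (73.6*1500*0.057) = 0.044813 mm


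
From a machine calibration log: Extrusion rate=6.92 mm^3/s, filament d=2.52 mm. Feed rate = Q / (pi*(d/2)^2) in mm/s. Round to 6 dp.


A = pi*(2.52/2)^2 = 4.987592
v = 6.92 / 4.987592 = 1.387443 mm/s


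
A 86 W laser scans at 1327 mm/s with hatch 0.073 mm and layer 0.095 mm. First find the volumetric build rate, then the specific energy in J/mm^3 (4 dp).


Build rate = 1327 * 0.073 * 0.095 = 9.202745 mm^3/s
SE = 86 / 9.202745 = 9.345 J/mm^3


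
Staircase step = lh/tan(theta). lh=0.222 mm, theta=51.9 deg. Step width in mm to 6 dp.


step = 0.222 / tan(51.9) = 0.17407 mm


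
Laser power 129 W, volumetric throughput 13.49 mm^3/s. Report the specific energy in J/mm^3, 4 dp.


SE = 129 / 13.49 = 9.5626 J/mm^3


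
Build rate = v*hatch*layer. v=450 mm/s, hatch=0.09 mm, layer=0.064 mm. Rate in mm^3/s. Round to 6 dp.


Rate = 450 * 0.09 * 0.064 = 2.592 mm^3/s


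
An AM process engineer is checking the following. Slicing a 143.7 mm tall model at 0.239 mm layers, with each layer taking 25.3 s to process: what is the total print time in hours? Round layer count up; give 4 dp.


Layers = ceil(143.7/0.239) = 602
t = 602 * 25.3 / 3600 = 4.2307 hrs


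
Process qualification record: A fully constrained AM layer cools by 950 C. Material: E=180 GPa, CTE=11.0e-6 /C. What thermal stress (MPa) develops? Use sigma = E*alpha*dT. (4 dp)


sigma = 180*1000 * 11.0e-6 * 950 = 1881.0 MPa


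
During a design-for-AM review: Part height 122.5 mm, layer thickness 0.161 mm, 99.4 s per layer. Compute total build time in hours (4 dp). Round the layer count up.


Layers = ceil(122.5/0.161) = 761
t = 761 * 99.4 / 3600 = 21.0121 hrs


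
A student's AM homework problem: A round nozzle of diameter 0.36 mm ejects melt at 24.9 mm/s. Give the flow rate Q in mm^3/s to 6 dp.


A = pi*(0.36/2)^2 = 0.1017876 mm^2
Q = 0.1017876 * 24.9 = 2.534511 mm^3/s


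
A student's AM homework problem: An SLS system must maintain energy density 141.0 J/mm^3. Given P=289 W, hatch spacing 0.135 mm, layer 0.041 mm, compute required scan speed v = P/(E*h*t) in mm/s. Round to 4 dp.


v = 289 / (141.0*0.135*0.041) = 370.3063 mm/s


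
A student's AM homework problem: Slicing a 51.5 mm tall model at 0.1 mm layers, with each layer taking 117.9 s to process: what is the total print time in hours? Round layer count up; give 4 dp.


Layers = ceil(51.5/0.1) = 515
t = 515 * 117.9 / 3600 = 16.8663 hrs


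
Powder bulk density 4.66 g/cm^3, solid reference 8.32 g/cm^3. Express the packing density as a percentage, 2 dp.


Packing = (4.66/8.32)*100 = 56.01 %


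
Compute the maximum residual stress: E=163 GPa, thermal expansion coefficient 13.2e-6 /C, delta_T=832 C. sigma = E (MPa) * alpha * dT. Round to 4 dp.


sigma = 163*1000 * 13.2e-6 * 832 = 1790.1312 MPa


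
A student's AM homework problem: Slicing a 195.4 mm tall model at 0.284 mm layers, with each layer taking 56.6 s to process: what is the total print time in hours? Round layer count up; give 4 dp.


Layers = ceil(195.4/0.284) = 689
t = 689 * 56.6 / 3600 = 10.8326 hrs


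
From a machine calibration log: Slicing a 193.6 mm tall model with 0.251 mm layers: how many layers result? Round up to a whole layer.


Layers = ceil(193.6/0.251) = 772


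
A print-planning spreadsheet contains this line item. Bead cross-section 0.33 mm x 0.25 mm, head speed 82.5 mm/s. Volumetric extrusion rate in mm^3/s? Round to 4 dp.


Rate = 0.33 * 0.25 * 82.5 = 6.8063 mm^3/s


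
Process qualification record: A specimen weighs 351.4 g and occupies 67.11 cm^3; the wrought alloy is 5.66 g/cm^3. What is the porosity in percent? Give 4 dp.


rho_part = 351.4 / 67.11 = 5.23617941 g/cm^3
Porosity = (1 - 5.23617941/5.66)*100 = 7.488 %


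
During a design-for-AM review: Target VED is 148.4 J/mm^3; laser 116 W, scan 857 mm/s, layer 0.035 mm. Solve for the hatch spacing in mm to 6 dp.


h = 116 / (148.4*857*0.035) = 0.02606 mm


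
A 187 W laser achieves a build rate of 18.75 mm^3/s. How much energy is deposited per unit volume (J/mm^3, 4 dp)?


SE = 187 / 18.75 = 9.9733 J/mm^3


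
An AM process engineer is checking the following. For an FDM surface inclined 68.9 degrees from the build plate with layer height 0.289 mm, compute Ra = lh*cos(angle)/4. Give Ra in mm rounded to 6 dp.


Ra = 0.289 * cos(68.9) / 4 = 0.02601 mm


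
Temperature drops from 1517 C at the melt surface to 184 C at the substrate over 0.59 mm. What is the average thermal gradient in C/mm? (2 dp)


G = (1517-184)/0.59 = 2259.32 C/mm


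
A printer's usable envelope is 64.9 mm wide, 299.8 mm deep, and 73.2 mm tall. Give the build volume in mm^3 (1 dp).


V = 64.9 * 299.8 * 73.2 = 1424253.9 mm^3


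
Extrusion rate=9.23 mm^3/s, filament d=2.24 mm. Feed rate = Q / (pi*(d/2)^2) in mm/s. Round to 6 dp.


A = pi*(2.24/2)^2 = 3.940814
v = 9.23 / 3.940814 = 2.342156 mm/s


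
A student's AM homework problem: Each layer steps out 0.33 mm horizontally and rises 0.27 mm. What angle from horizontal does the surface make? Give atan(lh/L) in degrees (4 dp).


angle = atan(0.27/0.33) = 39.2894 degrees


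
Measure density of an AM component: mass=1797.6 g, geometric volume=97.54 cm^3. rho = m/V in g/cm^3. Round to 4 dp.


rho = 1797.6 / 97.54 = 18.4294 g/cm^3


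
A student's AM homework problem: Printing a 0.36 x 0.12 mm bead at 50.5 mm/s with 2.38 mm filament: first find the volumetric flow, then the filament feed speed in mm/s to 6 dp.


Q = 0.36 * 0.12 * 50.5 = 2.1816 mm^3/s
A_fil = pi*(2.38/2)^2 = 4.44880936 mm^2
v_feed = 2.1816 / 4.44880936 = 0.490378 mm/s


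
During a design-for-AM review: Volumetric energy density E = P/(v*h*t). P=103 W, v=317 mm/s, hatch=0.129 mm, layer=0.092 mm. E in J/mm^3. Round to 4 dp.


E = 103 / (317*0.129*0.092) = 27.3779 J/mm^3


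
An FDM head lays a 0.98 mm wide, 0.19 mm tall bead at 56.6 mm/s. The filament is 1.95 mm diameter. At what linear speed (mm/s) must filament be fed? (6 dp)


Q = 0.98 * 0.19 * 56.6 = 10.53892 mm^3/s
A_fil = pi*(1.95/2)^2 = 2.98647652 mm^2
v_feed = 10.53892 / 2.98647652 = 3.528881 mm/s


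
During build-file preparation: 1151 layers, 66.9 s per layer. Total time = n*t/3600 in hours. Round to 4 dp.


t = 1151 * 66.9 / 3600 = 21.3894 hrs


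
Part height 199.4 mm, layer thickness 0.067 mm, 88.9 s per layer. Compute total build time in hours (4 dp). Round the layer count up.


Layers = ceil(199.4/0.067) = 2977
t = 2977 * 88.9 / 3600 = 73.5154 hrs


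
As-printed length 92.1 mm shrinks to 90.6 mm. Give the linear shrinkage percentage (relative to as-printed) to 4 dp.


Shrinkage = ((92.1-90.6)/92.1)*100 = 1.6287 %


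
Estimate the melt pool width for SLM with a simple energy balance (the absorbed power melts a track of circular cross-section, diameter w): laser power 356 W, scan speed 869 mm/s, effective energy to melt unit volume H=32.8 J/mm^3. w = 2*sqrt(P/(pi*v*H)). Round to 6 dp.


w = 2*sqrt(356/(pi*869*32.8)) = 0.126105 mm


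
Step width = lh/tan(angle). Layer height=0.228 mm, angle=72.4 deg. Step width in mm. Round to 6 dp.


step = 0.228 / tan(72.4) = 0.072326 mm


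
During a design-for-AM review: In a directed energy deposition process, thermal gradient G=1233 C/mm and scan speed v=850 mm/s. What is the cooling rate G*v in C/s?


CR = 1233 * 850 = 1048050 C/s


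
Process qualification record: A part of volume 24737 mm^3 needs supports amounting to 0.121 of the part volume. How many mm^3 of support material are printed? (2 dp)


V_support = 24737 * 0.121 = 2993.18 mm^3


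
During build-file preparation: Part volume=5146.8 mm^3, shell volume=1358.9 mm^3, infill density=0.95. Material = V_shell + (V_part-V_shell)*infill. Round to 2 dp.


V_infill = (5146.8 - 1358.9) * 0.95 = 3598.51
V_total = 1358.9 + 3598.51 = 4957.41 mm^3


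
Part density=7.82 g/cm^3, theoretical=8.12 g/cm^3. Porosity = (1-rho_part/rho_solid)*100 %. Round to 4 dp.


Porosity = (1-7.82/8.12)*100 = 3.6946 %


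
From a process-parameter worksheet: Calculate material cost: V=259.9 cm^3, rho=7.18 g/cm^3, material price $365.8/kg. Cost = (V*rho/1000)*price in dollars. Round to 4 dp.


Mass = 259.9*7.18/1000 = 1.866082 kg
Cost = 1.866082 * 365.8 = 682.6128 $


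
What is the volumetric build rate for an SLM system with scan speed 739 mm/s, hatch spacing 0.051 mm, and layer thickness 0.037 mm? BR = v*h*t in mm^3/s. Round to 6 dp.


Rate = 739 * 0.051 * 0.037 = 1.394493 mm^3/s


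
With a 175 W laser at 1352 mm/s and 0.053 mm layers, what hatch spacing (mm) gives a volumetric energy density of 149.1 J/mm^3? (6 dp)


h = 175 / (149.1*1352*0.053) = 0.01638 mm


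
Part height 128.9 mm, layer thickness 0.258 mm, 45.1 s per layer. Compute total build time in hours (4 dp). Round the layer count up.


Layers = ceil(128.9/0.258) = 500
t = 500 * 45.1 / 3600 = 6.2639 hrs


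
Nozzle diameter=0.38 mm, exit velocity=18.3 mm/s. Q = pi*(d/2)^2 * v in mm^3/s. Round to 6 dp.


A = pi*(0.38/2)^2 = 0.11341149 mm^2
Q = 0.11341149 * 18.3 = 2.07543 mm^3/s


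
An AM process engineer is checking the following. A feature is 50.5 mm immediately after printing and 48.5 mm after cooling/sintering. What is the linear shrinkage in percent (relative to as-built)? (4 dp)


Shrinkage = ((50.5-48.5)/50.5)*100 = 3.9604 %


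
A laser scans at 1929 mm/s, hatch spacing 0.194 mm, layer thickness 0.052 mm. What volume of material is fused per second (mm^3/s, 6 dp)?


Rate = 1929 * 0.194 * 0.052 = 19.459752 mm^3/s


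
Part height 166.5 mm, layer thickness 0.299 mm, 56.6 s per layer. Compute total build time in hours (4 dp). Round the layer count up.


Layers = ceil(166.5/0.299) = 557
t = 557 * 56.6 / 3600 = 8.7573 hrs


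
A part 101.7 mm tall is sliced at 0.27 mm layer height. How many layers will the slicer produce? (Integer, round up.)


Layers = ceil(101.7/0.27) = 377


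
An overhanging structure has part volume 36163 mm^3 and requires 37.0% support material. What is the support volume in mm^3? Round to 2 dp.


V_support = 36163 * 0.37 = 13380.31 mm^3


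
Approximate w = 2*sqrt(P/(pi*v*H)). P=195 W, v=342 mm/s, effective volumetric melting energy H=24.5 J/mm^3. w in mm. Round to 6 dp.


w = 2*sqrt(195/(pi*342*24.5)) = 0.172138 mm


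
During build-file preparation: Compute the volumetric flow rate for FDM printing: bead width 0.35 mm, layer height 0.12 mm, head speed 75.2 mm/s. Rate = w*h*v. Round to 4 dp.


Rate = 0.35 * 0.12 * 75.2 = 3.1584 mm^3/s


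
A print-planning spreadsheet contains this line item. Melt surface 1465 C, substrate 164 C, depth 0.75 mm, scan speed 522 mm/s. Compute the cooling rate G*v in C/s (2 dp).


G = (1465-164)/0.75 = 1734.66666667 C/mm
CR = 1734.66666667 * 522 = 905496.0 C/s


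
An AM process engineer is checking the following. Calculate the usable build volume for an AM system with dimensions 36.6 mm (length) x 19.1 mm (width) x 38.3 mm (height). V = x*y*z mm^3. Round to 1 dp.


V = 36.6 * 19.1 * 38.3 = 26774.0 mm^3


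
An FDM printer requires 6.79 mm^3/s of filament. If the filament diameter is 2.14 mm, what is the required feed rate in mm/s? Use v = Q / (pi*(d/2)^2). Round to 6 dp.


A = pi*(2.14/2)^2 = 3.596809
v = 6.79 / 3.596809 = 1.887784 mm/s


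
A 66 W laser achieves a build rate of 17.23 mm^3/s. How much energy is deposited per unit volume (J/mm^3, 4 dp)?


SE = 66 / 17.23 = 3.8305 J/mm^3


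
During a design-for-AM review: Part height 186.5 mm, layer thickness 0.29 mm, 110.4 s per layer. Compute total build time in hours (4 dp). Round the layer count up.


Layers = ceil(186.5/0.29) = 644
t = 644 * 110.4 / 3600 = 19.7493 hrs


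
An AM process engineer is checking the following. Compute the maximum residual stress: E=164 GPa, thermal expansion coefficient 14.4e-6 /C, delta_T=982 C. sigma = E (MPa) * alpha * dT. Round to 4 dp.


sigma = 164*1000 * 14.4e-6 * 982 = 2319.0912 MPa


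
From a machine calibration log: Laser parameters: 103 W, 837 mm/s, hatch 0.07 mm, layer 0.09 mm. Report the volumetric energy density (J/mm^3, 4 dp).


E = 103 / (837*0.07*0.09) = 19.5331 J/mm^3


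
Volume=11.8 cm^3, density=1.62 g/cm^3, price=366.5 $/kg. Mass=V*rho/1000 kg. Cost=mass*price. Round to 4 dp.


Mass = 11.8*1.62/1000 = 0.019116 kg
Cost = 0.019116 * 366.5 = 7.006 $


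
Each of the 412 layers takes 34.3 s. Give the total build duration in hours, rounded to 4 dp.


t = 412 * 34.3 / 3600 = 3.9254 hrs


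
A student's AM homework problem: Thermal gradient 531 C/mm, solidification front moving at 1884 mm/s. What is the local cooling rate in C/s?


CR = 531 * 1884 = 1000404 C/s


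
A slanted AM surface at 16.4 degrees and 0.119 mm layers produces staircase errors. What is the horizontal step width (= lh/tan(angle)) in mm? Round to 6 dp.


step = 0.119 / tan(16.4) = 0.404327 mm


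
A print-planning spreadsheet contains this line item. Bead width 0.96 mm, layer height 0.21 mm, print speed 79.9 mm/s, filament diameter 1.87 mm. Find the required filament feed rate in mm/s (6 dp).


Q = 0.96 * 0.21 * 79.9 = 16.10784 mm^3/s
A_fil = pi*(1.87/2)^2 = 2.74645884 mm^2
v_feed = 16.10784 / 2.74645884 = 5.864949 mm/s


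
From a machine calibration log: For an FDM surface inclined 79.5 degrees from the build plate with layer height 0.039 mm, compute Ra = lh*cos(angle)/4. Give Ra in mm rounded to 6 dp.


Ra = 0.039 * cos(79.5) / 4 = 0.001777 mm


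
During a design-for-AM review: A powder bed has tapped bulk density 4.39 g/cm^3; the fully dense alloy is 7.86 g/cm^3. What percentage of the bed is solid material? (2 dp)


Packing = (4.39/7.86)*100 = 55.85 %


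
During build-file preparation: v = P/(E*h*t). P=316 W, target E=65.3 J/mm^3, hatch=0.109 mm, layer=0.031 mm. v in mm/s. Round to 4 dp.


v = 316 / (65.3*0.109*0.031) = 1432.1408 mm/s


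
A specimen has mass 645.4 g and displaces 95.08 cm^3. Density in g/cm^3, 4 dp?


rho = 645.4 / 95.08 = 6.788 g/cm^3


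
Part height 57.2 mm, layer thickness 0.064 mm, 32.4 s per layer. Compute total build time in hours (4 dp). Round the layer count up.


Layers = ceil(57.2/0.064) = 894
t = 894 * 32.4 / 3600 = 8.046 hrs


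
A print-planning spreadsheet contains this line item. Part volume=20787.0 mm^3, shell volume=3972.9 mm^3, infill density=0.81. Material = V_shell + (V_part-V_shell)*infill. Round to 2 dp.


V_infill = (20787.0 - 3972.9) * 0.81 = 13619.42
V_total = 3972.9 + 13619.42 = 17592.32 mm^3


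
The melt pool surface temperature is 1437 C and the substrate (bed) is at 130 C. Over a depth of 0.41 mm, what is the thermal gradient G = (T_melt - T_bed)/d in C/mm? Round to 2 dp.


G = (1437-130)/0.41 = 3187.8 C/mm


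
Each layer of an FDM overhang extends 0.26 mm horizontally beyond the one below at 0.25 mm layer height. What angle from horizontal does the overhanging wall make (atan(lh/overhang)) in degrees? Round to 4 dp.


angle = atan(0.25/0.26) = 43.8767 degrees


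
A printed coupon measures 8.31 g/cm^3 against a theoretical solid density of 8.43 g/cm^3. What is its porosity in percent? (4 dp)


Porosity = (1-8.31/8.43)*100 = 1.4235 %


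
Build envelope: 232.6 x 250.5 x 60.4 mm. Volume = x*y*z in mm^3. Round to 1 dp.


V = 232.6 * 250.5 * 60.4 = 3519284.5 mm^3


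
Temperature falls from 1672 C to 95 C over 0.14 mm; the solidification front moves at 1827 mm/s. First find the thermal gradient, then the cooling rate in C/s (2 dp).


G = (1672-95)/0.14 = 11264.28571429 C/mm
CR = 11264.28571429 * 1827 = 20579850.0 C/s


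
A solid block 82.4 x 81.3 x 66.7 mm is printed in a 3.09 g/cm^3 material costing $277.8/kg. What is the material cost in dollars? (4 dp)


V = 82.4 * 81.3 * 66.7 = 446831.304 mm^3 = 446.831304 cm^3
Mass = 446.831304 * 3.09 / 1000 = 1.38070873 kg
Cost = 1.38070873 * 277.8 = 383.5609 $


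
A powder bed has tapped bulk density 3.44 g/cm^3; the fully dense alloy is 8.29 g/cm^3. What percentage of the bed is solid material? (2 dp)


Packing = (3.44/8.29)*100 = 41.5 %


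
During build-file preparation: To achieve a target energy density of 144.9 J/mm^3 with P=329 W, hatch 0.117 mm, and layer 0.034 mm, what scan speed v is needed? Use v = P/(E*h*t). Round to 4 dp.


v = 329 / (144.9*0.117*0.034) = 570.7721 mm/s


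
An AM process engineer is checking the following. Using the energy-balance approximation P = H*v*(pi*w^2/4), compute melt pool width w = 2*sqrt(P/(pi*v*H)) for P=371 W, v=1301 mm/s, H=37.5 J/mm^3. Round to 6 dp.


w = 2*sqrt(371/(pi*1301*37.5)) = 0.098398 mm


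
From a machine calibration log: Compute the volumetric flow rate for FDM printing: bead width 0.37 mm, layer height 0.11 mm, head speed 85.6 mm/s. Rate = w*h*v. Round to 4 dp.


Rate = 0.37 * 0.11 * 85.6 = 3.4839 mm^3/s


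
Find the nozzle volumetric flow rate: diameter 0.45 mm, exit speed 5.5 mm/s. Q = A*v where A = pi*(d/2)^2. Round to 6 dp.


A = pi*(0.45/2)^2 = 0.15904313 mm^2
Q = 0.15904313 * 5.5 = 0.874737 mm^3/s


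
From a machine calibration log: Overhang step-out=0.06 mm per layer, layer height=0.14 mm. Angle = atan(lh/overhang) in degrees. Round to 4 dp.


angle = atan(0.14/0.06) = 66.8014 degrees


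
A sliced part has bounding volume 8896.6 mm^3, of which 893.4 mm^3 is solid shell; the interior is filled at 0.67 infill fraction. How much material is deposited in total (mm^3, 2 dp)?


V_infill = (8896.6 - 893.4) * 0.67 = 5362.14
V_total = 893.4 + 5362.14 = 6255.54 mm^3


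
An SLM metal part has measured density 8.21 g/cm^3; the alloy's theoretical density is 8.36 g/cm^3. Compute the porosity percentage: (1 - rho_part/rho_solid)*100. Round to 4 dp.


Porosity = (1-8.21/8.36)*100 = 1.7943 %


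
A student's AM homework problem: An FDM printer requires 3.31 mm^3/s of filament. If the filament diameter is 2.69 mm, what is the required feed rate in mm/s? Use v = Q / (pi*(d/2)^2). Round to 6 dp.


A = pi*(2.69/2)^2 = 5.68322
v = 3.31 / 5.68322 = 0.582416 mm/s


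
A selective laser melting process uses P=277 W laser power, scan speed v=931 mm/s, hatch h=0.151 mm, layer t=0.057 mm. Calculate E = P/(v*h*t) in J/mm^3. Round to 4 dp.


E = 277 / (931*0.151*0.057) = 34.5683 J/mm^3


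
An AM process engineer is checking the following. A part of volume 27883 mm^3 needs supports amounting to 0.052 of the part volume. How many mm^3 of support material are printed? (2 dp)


V_support = 27883 * 0.052 = 1449.92 mm^3


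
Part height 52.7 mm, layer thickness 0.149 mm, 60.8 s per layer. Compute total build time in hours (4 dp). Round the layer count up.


Layers = ceil(52.7/0.149) = 354
t = 354 * 60.8 / 3600 = 5.9787 hrs


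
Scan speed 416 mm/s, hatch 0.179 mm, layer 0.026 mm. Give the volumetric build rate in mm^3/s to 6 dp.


Rate = 416 * 0.179 * 0.026 = 1.936064 mm^3/s


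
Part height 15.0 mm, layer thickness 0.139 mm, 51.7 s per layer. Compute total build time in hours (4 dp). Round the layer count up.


Layers = ceil(15.0/0.139) = 108
t = 108 * 51.7 / 3600 = 1.551 hrs


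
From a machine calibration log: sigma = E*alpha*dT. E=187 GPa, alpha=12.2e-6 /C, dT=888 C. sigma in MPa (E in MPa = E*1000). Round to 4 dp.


sigma = 187*1000 * 12.2e-6 * 888 = 2025.8832 MPa


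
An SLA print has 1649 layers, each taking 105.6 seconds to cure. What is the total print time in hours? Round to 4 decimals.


t = 1649 * 105.6 / 3600 = 48.3707 hrs


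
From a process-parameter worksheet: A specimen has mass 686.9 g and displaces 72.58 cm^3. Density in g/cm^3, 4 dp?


rho = 686.9 / 72.58 = 9.464 g/cm^3


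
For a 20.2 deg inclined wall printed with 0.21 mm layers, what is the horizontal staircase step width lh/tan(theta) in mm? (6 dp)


step = 0.21 / tan(20.2) = 0.570763 mm


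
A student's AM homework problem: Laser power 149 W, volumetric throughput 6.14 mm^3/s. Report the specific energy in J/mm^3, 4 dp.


SE = 149 / 6.14 = 24.2671 J/mm^3


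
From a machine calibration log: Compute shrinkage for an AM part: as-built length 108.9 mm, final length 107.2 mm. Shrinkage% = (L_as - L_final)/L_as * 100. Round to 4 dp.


Shrinkage = ((108.9-107.2)/108.9)*100 = 1.5611 %


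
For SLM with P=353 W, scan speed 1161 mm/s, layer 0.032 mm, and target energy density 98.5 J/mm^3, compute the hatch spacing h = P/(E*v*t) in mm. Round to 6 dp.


h = 353 / (98.5*1161*0.032) = 0.096462 mm


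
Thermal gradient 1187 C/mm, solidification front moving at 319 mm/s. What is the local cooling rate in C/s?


CR = 1187 * 319 = 378653 C/s


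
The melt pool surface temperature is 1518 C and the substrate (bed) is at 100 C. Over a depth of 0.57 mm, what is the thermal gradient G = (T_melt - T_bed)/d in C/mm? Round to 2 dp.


G = (1518-100)/0.57 = 2487.72 C/mm


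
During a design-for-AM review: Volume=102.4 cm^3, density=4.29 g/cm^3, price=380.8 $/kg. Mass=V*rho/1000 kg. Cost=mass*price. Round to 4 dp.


Mass = 102.4*4.29/1000 = 0.439296 kg
Cost = 0.439296 * 380.8 = 167.2839 $


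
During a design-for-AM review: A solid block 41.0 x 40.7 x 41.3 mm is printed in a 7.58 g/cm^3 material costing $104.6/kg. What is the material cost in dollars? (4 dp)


V = 41.0 * 40.7 * 41.3 = 68917.31 mm^3 = 68.91731 cm^3
Mass = 68.91731 * 7.58 / 1000 = 0.52239321 kg
Cost = 0.52239321 * 104.6 = 54.6423 $


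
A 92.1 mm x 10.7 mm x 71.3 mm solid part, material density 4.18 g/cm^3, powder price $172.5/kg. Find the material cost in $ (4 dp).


V = 92.1 * 10.7 * 71.3 = 70264.011 mm^3 = 70.264011 cm^3
Mass = 70.264011 * 4.18 / 1000 = 0.29370357 kg
Cost = 0.29370357 * 172.5 = 50.6639 $


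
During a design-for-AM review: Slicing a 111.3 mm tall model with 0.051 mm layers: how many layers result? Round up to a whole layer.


Layers = ceil(111.3/0.051) = 2183


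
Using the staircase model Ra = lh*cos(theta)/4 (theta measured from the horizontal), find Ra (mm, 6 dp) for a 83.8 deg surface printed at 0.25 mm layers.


Ra = 0.25 * cos(83.8) / 4 = 0.00675 mm


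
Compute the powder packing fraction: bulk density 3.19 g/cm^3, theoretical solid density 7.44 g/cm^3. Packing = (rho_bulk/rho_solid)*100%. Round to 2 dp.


Packing = (3.19/7.44)*100 = 42.88 %


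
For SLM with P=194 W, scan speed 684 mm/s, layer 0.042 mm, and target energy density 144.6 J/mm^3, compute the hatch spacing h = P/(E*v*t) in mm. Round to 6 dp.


h = 194 / (144.6*684*0.042) = 0.046701 mm


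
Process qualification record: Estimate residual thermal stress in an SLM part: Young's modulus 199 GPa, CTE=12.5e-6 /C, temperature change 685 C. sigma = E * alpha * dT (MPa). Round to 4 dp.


sigma = 199*1000 * 12.5e-6 * 685 = 1703.9375 MPa


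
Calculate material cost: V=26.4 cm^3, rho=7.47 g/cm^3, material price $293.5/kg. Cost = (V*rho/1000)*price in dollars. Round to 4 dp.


Mass = 26.4*7.47/1000 = 0.197208 kg
Cost = 0.197208 * 293.5 = 57.8805 $


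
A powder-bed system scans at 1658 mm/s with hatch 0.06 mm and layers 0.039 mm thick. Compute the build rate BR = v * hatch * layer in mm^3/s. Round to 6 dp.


Rate = 1658 * 0.06 * 0.039 = 3.87972 mm^3/s


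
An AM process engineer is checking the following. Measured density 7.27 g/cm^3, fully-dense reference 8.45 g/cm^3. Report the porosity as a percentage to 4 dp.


Porosity = (1-7.27/8.45)*100 = 13.9645 %


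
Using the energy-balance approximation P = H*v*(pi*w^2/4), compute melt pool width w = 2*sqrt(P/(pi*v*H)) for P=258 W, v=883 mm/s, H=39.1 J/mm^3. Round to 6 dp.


w = 2*sqrt(258/(pi*883*39.1)) = 0.097543 mm


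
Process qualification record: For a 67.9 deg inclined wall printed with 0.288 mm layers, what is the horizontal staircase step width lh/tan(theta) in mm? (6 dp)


step = 0.288 / tan(67.9) = 0.116945 mm


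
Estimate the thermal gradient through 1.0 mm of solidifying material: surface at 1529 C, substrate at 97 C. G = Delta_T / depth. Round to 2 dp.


G = (1529-97)/1.0 = 1432.0 C/mm


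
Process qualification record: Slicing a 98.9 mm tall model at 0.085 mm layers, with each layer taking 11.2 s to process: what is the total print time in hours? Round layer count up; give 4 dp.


Layers = ceil(98.9/0.085) = 1164
t = 1164 * 11.2 / 3600 = 3.6213 hrs


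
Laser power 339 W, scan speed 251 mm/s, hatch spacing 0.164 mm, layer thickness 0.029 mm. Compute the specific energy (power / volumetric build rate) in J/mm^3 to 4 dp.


Build rate = 251 * 0.164 * 0.029 = 1.193756 mm^3/s
SE = 339 / 1.193756 = 283.9776 J/mm^3


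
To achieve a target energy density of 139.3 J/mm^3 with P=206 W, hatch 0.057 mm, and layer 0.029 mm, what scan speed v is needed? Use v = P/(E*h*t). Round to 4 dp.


v = 206 / (139.3*0.057*0.029) = 894.6296 mm/s


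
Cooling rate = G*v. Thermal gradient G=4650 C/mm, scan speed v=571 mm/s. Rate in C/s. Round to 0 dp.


CR = 4650 * 571 = 2655150 C/s


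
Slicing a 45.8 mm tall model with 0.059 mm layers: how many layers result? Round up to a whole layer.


Layers = ceil(45.8/0.059) = 777


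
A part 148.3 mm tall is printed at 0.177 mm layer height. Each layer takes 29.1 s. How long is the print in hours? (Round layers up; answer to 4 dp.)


Layers = ceil(148.3/0.177) = 838
t = 838 * 29.1 / 3600 = 6.7738 hrs


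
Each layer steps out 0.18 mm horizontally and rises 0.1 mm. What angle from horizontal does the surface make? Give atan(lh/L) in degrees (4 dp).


angle = atan(0.1/0.18) = 29.0546 degrees


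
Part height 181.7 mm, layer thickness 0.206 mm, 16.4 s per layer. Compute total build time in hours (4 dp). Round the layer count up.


Layers = ceil(181.7/0.206) = 883
t = 883 * 16.4 / 3600 = 4.0226 hrs


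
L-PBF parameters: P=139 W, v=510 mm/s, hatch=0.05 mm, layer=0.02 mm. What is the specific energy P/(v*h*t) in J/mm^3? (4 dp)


Build rate = 510 * 0.05 * 0.02 = 0.51 mm^3/s
SE = 139 / 0.51 = 272.549 J/mm^3


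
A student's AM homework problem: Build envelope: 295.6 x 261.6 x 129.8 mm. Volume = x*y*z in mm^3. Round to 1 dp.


V = 295.6 * 261.6 * 129.8 = 10037299.0 mm^3


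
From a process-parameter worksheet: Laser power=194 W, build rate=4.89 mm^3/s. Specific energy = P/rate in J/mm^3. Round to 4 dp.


SE = 194 / 4.89 = 39.6728 J/mm^3


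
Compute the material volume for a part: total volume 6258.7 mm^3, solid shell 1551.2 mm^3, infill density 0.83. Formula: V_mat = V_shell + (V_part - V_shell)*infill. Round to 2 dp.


V_infill = (6258.7 - 1551.2) * 0.83 = 3907.23
V_total = 1551.2 + 3907.23 = 5458.43 mm^3


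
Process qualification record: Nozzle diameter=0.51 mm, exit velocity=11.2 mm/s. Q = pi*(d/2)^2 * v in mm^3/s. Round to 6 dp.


A = pi*(0.51/2)^2 = 0.20428206 mm^2
Q = 0.20428206 * 11.2 = 2.287959 mm^3/s


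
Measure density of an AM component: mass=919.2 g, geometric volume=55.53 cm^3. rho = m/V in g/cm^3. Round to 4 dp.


rho = 919.2 / 55.53 = 16.5532 g/cm^3


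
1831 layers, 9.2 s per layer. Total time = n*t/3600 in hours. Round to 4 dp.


t = 1831 * 9.2 / 3600 = 4.6792 hrs


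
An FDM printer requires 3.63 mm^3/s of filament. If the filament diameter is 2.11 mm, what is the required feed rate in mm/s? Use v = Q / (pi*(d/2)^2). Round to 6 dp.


A = pi*(2.11/2)^2 = 3.496671
v = 3.63 / 3.496671 = 1.03813 mm/s


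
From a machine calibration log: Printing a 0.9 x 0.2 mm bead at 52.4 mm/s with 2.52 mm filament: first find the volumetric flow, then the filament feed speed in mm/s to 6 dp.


Q = 0.9 * 0.2 * 52.4 = 9.432 mm^3/s
A_fil = pi*(2.52/2)^2 = 4.9875925 mm^2
v_feed = 9.432 / 4.9875925 = 1.891093 mm/s


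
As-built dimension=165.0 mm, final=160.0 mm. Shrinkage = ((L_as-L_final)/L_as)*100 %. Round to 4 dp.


Shrinkage = ((165.0-160.0)/165.0)*100 = 3.0303 %


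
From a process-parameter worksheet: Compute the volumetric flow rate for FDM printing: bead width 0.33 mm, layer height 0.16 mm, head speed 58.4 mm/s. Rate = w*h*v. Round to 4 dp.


Rate = 0.33 * 0.16 * 58.4 = 3.0835 mm^3/s


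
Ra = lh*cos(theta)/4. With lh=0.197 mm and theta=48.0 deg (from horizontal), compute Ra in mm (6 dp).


Ra = 0.197 * cos(48.0) / 4 = 0.032955 mm


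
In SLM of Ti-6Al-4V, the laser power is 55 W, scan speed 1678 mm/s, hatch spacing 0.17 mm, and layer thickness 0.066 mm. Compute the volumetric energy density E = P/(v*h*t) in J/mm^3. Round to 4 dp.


E = 55 / (1678*0.17*0.066) = 2.9213 J/mm^3


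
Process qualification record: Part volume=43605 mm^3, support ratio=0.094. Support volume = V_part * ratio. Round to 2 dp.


V_support = 43605 * 0.094 = 4098.87 mm^3


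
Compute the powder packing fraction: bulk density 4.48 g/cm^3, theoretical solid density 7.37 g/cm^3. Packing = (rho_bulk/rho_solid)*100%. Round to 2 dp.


Packing = (4.48/7.37)*100 = 60.79 %


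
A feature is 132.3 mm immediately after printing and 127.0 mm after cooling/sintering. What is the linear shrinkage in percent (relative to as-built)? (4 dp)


Shrinkage = ((132.3-127.0)/132.3)*100 = 4.006 %


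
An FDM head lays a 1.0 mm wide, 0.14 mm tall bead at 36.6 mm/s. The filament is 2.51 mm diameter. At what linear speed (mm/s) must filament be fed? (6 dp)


Q = 1.0 * 0.14 * 36.6 = 5.124 mm^3/s
A_fil = pi*(2.51/2)^2 = 4.94808697 mm^2
v_feed = 5.124 / 4.94808697 = 1.035552 mm/s


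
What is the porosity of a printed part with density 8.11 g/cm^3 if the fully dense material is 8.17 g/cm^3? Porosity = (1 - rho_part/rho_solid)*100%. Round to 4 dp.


Porosity = (1-8.11/8.17)*100 = 0.7344 %


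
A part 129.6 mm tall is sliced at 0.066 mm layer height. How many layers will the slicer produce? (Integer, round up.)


Layers = ceil(129.6/0.066) = 1964


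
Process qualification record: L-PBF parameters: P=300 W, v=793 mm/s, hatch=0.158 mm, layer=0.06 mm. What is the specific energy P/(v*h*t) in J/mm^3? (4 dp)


Build rate = 793 * 0.158 * 0.06 = 7.51764 mm^3/s
SE = 300 / 7.51764 = 39.9061 J/mm^3


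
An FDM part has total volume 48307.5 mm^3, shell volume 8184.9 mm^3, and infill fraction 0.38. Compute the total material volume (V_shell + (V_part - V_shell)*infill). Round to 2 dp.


V_infill = (48307.5 - 8184.9) * 0.38 = 15246.59
V_total = 8184.9 + 15246.59 = 23431.49 mm^3


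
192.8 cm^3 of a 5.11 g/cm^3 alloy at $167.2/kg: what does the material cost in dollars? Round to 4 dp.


Mass = 192.8*5.11/1000 = 0.985208 kg
Cost = 0.985208 * 167.2 = 164.7268 $


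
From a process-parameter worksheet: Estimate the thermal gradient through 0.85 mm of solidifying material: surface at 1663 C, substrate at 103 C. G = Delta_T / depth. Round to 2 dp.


G = (1663-103)/0.85 = 1835.29 C/mm


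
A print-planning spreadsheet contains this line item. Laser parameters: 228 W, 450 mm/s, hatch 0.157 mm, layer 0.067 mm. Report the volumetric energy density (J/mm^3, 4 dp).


E = 228 / (450*0.157*0.067) = 48.1668 J/mm^3


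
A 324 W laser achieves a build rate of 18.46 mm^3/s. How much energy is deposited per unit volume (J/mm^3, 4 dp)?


SE = 324 / 18.46 = 17.5515 J/mm^3


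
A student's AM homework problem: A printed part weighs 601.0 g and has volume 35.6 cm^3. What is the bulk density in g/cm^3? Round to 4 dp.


rho = 601.0 / 35.6 = 16.882 g/cm^3


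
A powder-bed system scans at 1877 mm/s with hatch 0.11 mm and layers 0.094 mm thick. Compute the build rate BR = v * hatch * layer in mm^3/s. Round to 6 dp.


Rate = 1877 * 0.11 * 0.094 = 19.40818 mm^3/s


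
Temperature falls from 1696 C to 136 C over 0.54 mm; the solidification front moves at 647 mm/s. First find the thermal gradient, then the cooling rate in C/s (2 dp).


G = (1696-136)/0.54 = 2888.88888889 C/mm
CR = 2888.88888889 * 647 = 1869111.11 C/s


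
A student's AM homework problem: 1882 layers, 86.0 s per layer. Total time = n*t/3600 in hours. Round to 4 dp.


t = 1882 * 86.0 / 3600 = 44.9589 hrs


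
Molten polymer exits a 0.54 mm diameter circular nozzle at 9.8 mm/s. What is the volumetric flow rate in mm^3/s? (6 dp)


A = pi*(0.54/2)^2 = 0.2290221 mm^2
Q = 0.2290221 * 9.8 = 2.244417 mm^3/s


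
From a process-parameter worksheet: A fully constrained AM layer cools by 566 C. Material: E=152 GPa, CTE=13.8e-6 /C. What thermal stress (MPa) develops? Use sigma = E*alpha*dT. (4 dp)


sigma = 152*1000 * 13.8e-6 * 566 = 1187.2416 MPa


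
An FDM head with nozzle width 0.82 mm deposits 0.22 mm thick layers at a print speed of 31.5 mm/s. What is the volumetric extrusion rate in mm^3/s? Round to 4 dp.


Rate = 0.82 * 0.22 * 31.5 = 5.6826 mm^3/s


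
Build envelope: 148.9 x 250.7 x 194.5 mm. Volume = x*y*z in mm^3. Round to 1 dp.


V = 148.9 * 250.7 * 194.5 = 7260535.2 mm^3


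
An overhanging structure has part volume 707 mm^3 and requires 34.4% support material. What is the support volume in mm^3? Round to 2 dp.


V_support = 707 * 0.344 = 243.21 mm^3


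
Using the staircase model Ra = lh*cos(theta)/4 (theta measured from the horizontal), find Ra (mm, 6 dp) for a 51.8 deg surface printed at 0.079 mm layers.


Ra = 0.079 * cos(51.8) / 4 = 0.012214 mm


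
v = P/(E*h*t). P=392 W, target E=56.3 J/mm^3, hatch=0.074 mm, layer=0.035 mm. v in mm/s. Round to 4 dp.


v = 392 / (56.3*0.074*0.035) = 2688.3011 mm/s


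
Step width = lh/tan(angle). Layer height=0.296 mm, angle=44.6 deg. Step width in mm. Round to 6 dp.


step = 0.296 / tan(44.6) = 0.300162 mm


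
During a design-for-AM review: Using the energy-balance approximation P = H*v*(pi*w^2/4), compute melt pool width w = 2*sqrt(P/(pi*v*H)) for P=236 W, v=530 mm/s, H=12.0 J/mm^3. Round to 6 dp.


w = 2*sqrt(236/(pi*530*12.0)) = 0.217361 mm


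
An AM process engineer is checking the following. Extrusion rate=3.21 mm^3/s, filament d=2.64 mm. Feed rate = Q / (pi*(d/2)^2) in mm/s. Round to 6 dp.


A = pi*(2.64/2)^2 = 5.473911
v = 3.21 / 5.473911 = 0.586418 mm/s


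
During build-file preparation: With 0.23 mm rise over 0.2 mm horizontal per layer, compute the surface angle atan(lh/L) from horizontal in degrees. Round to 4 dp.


angle = atan(0.23/0.2) = 48.9909 degrees


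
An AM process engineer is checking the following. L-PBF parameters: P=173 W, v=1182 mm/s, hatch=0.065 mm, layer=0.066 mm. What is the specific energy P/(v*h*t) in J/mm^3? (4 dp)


Build rate = 1182 * 0.065 * 0.066 = 5.07078 mm^3/s
SE = 173 / 5.07078 = 34.117 J/mm^3


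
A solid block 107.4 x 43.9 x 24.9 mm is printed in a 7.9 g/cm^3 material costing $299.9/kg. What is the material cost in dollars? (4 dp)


V = 107.4 * 43.9 * 24.9 = 117400.014 mm^3 = 117.400014 cm^3
Mass = 117.400014 * 7.9 / 1000 = 0.92746011 kg
Cost = 0.92746011 * 299.9 = 278.1453 $


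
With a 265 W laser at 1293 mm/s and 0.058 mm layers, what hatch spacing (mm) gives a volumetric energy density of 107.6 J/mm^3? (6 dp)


h = 265 / (107.6*1293*0.058) = 0.03284 mm


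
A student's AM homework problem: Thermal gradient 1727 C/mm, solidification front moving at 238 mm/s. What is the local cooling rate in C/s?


CR = 1727 * 238 = 411026 C/s


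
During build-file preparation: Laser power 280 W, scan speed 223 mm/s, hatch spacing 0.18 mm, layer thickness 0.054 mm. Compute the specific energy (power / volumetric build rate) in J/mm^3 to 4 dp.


Build rate = 223 * 0.18 * 0.054 = 2.16756 mm^3/s
SE = 280 / 2.16756 = 129.1775 J/mm^3


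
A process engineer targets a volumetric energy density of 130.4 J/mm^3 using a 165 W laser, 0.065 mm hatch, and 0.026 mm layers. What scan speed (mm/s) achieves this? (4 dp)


v = 165 / (130.4*0.065*0.026) = 748.7204 mm/s


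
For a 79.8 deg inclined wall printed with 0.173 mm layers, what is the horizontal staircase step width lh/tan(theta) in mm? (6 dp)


step = 0.173 / tan(79.8) = 0.031128 mm


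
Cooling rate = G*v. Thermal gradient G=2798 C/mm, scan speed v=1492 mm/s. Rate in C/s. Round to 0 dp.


CR = 2798 * 1492 = 4174616 C/s


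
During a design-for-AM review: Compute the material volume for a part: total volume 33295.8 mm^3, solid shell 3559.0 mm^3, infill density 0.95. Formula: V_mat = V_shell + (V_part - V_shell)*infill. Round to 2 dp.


V_infill = (33295.8 - 3559.0) * 0.95 = 28249.96
V_total = 3559.0 + 28249.96 = 31808.96 mm^3
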